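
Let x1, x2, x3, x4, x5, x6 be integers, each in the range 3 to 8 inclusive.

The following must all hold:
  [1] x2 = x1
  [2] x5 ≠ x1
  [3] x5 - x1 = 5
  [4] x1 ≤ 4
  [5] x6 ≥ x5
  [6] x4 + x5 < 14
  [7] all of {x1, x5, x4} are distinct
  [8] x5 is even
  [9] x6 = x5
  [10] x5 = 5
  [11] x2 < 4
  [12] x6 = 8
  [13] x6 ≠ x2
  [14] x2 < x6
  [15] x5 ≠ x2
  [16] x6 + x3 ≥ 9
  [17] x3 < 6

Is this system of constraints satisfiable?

Unsatisfiable

Constraint 12 fixes x6 = 8 and constraint 10 fixes x5 = 5, but constraint 9 requires x6 = x5. Since 8 ≠ 5, contradiction.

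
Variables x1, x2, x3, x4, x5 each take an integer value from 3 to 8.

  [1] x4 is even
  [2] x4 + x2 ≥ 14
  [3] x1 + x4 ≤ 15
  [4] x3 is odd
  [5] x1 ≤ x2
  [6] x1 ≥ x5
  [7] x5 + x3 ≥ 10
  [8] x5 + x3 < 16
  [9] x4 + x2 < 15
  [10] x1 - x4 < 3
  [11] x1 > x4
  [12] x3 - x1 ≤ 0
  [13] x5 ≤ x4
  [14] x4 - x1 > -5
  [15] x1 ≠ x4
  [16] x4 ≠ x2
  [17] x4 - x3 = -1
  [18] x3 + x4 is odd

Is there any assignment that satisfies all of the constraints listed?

Satisfiable

The assignment x1 = 8, x2 = 8, x3 = 7, x4 = 6, x5 = 6 works:
  constraint 2 holds since x4 + x2 = 14.
  constraint 3 holds since x1 + x4 = 14.
  constraint 7 holds since x5 + x3 = 13.
The rest check out directly.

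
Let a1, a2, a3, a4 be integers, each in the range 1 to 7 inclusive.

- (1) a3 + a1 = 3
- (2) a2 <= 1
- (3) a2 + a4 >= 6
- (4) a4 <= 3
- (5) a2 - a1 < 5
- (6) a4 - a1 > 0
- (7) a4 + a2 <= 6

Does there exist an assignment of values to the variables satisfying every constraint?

From constraint 2: a2 ≤ 1. From constraint 4: a4 ≤ 3. Hence a2 + a4 ≤ 4. But constraint 3 requires a2 + a4 ≥ 6, and 6 > 4. Contradiction.

Unsatisfiable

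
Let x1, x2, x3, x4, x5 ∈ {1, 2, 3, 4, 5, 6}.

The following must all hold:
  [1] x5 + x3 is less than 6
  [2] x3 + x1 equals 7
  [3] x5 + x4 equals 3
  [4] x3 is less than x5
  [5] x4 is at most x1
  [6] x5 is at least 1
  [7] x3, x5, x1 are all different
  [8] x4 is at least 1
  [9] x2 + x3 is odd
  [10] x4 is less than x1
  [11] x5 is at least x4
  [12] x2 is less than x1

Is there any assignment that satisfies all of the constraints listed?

Satisfiable

Try x1 = 6, x2 = 4, x3 = 1, x4 = 1, x5 = 2.
Check constraint 1: x5 + x3 = 3; constraint 2: x3 + x1 = 7. The remaining constraints are straightforward to verify.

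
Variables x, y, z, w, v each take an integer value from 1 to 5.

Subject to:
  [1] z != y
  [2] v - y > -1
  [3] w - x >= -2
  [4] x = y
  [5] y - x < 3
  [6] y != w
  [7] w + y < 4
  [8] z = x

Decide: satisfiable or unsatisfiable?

From constraints 4 and 8, z = x = y, so z = y. But constraint 1 says z ≠ y. Contradiction.

Unsatisfiable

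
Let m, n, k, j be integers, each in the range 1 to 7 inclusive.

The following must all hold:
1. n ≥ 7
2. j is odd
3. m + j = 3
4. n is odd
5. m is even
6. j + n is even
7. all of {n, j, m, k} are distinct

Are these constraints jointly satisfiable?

Satisfiable

Setting (m, n, k, j) = (2, 7, 3, 1) satisfies everything: constraint 3: m + j = 3; constraint 7: values 7, 1, 2, 3 are distinct, and the others follow.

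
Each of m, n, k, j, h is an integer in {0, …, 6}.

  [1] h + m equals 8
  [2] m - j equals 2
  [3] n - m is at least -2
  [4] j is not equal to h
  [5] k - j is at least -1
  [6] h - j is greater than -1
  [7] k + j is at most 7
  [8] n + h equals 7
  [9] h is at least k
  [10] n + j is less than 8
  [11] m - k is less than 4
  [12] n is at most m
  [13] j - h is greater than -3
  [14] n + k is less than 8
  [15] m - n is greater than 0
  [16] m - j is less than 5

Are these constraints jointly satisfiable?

The assignment m = 4, n = 3, k = 3, j = 2, h = 4 works:
  constraint 1 holds since h + m = 8.
  constraint 2 holds since m - j = 2.
  constraint 3 holds since n - m = -1.
The rest check out directly.

Satisfiable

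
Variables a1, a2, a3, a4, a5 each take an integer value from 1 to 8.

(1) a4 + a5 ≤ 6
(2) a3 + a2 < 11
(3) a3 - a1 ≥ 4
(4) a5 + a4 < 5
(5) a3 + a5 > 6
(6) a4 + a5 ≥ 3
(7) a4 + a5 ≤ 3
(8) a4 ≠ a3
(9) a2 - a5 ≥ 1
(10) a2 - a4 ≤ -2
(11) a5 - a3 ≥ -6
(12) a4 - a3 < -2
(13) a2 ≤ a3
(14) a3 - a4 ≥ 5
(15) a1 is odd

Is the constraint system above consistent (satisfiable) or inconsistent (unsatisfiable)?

Constraints 9, 10, 11, and 14 give a5 − a3 ≥ -6, a3 − a4 ≥ 5, a4 − a2 ≥ 2, a2 − a5 ≥ 1.
Adding all 4 inequalities: the left sides telescope to 0, and the right sides sum to (-6) + 5 + 2 + 1 = 2. So 0 ≥ 2, which is false.

Unsatisfiable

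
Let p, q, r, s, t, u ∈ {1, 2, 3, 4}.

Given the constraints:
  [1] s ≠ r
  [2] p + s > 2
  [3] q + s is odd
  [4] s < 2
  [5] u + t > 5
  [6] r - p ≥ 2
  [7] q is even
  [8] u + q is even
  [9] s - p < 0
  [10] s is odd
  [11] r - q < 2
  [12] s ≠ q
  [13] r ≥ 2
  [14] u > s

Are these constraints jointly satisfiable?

Try p = 2, q = 4, r = 4, s = 1, t = 2, u = 4.
Check constraint 2: p + s = 3; constraint 5: u + t = 6; constraint 6: r - p = 2. The remaining constraints are straightforward to verify.

Satisfiable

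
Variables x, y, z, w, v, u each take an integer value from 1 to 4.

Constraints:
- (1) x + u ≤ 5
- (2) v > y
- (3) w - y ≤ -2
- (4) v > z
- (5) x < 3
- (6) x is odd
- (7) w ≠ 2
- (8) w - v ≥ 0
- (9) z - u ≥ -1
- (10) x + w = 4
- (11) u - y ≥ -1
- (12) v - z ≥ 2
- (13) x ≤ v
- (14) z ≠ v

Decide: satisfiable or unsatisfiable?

Constraints 3, 8, 9, 11, and 12 give v − z ≥ 2, z − u ≥ -1, u − y ≥ -1, y − w ≥ 2, w − v ≥ 0.
Adding all 5 inequalities: the left sides telescope to 0, and the right sides sum to 2 + (-1) + (-1) + 2 + 0 = 2. So 0 ≥ 2, which is false.

Unsatisfiable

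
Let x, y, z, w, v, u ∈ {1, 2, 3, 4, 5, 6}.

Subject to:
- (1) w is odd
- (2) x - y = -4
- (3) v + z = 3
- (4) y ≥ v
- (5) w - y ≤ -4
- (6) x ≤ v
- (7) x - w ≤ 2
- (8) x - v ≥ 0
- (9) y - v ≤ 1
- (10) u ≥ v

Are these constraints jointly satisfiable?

Unsatisfiable

Constraints 5, 7, 8, and 9 give x − v ≥ 0, v − y ≥ -1, y − w ≥ 4, w − x ≥ -2.
Adding all 4 inequalities: the left sides telescope to 0, and the right sides sum to 0 + (-1) + 4 + (-2) = 1. So 0 ≥ 1, which is false.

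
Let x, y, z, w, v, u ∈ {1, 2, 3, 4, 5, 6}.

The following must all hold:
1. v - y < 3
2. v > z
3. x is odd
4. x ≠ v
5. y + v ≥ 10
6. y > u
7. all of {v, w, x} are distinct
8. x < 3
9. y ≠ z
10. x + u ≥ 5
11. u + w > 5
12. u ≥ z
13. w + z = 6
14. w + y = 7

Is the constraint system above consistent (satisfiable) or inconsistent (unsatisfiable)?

One satisfying assignment is x = 1, y = 5, z = 4, w = 2, v = 6, u = 4.
For the less obvious constraints — constraint 1: v - y = 1; constraint 5: y + v = 11 — and the others hold by inspection.

Satisfiable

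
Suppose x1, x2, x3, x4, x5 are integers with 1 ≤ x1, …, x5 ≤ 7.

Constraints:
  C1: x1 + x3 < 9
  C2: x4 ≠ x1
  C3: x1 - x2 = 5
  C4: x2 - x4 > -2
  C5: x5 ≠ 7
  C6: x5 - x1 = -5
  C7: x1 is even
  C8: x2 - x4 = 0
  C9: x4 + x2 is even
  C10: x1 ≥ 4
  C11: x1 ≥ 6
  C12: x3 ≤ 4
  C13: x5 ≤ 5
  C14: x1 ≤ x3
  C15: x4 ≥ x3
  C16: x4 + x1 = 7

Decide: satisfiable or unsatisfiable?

From constraints 11 and 14: x3 ≥ x1 and x1 ≥ 6, so x3 ≥ 6. From constraint 12: x3 ≤ 4. But 4 < 6, so no value of x3 works.

Unsatisfiable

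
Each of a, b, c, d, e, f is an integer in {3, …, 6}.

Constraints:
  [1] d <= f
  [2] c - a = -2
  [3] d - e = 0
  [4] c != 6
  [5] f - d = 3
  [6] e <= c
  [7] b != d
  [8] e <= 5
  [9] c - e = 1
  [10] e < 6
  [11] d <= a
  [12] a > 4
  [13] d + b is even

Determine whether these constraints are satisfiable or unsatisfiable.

One satisfying assignment is a = 6, b = 5, c = 4, d = 3, e = 3, f = 6.
For the less obvious constraints — constraint 2: c - a = -2; constraint 3: d - e = 0; constraint 5: f - d = 3 — and the others hold by inspection.

Satisfiable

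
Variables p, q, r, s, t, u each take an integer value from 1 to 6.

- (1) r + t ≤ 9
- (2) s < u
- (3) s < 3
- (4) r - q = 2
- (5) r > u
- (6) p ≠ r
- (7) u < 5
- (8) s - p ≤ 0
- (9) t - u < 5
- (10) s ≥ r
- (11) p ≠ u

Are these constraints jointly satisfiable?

Constraints 2, 5, and 10 give u < r, r ≤ s, s < u. Chaining: u < r ≤ s < u, which forces u < u — impossible.

Unsatisfiable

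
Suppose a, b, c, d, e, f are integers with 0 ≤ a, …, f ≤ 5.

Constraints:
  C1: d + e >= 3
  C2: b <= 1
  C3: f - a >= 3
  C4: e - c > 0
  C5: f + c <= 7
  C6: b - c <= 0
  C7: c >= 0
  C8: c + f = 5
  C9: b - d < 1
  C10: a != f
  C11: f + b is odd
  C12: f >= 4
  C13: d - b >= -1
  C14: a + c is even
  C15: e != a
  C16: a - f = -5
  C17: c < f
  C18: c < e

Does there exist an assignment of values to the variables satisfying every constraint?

The assignment a = 0, b = 0, c = 0, d = 0, e = 3, f = 5 works:
  constraint 1 holds since d + e = 3.
  constraint 3 holds since f - a = 5.
The rest check out directly.

Satisfiable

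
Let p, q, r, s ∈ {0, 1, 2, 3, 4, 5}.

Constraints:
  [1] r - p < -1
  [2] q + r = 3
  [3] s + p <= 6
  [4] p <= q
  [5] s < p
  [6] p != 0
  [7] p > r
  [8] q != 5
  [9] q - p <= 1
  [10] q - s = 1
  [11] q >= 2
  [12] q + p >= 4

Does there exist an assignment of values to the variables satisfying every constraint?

Satisfiable

Setting (p, q, r, s) = (3, 3, 0, 2) satisfies everything: constraint 1: r - p = -3; constraint 2: q + r = 3, and the others follow.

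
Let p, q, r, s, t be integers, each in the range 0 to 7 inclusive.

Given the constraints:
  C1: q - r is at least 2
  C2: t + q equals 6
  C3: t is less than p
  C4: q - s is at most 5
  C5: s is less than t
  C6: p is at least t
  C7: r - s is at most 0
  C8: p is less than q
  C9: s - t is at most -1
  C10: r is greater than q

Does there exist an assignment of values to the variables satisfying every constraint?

Unsatisfiable

Constraints 3, 5, 7, 8, and 10 give p < q, q < r, r ≤ s, s < t, t < p. Chaining: p < q < r ≤ s < t < p, which forces p < p — impossible.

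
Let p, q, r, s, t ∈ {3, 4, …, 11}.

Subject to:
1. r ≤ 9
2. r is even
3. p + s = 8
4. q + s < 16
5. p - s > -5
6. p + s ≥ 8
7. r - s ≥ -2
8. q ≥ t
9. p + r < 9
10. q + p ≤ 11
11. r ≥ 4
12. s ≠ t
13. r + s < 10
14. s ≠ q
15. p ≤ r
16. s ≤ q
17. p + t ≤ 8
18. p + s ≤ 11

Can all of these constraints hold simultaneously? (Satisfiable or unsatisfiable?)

Satisfiable

Try p = 3, q = 8, r = 4, s = 5, t = 3.
Check constraint 3: p + s = 8; constraint 4: q + s = 13; constraint 5: p - s = -2. The remaining constraints are straightforward to verify.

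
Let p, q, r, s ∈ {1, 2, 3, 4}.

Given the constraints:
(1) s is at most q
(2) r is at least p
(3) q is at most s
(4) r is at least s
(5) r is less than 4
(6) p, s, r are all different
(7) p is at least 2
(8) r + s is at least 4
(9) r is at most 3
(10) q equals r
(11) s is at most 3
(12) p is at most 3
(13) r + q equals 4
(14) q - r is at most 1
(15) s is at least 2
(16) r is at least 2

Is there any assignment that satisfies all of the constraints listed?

Unsatisfiable

Constraints 7, 9, 11, 12, 15, and 16 confine each of p, s, r to the 2 values {2, 3}.
Constraint 6 requires all 3 of them to be distinct, but only 2 values are available — impossible by the pigeonhole principle.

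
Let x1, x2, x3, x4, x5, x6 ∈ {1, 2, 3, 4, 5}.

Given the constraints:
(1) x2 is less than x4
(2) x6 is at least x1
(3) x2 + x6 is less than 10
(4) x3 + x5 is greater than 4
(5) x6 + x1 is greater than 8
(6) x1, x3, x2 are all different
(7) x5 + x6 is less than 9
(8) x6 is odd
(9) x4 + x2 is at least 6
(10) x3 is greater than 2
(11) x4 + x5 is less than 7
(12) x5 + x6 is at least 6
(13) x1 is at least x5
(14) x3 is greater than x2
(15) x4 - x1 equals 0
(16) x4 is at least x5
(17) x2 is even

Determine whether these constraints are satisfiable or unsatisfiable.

Satisfiable

The assignment x1 = 4, x2 = 2, x3 = 3, x4 = 4, x5 = 2, x6 = 5 works:
  constraint 3 holds since x2 + x6 = 7.
  constraint 4 holds since x3 + x5 = 5.
  constraint 5 holds since x6 + x1 = 9.
The rest check out directly.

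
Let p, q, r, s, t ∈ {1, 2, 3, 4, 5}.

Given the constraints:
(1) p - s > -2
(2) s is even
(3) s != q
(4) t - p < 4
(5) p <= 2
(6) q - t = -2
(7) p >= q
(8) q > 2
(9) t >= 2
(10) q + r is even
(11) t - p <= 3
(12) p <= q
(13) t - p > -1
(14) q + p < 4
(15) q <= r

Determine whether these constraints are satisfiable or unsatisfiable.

Unsatisfiable

From constraint 8: q ≥ 3. From constraints 5 and 7: q ≤ p and p ≤ 2, so q ≤ 2. But 2 < 3, so no value of q works.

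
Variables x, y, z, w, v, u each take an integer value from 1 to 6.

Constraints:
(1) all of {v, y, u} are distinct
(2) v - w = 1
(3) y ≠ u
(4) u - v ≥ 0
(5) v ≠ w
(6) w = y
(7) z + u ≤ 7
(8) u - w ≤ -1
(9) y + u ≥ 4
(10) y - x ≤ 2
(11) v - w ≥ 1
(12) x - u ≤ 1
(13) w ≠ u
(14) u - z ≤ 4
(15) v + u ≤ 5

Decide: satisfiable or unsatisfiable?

Constraints 4, 8, and 11 give v − w ≥ 1, w − u ≥ 1, u − v ≥ 0.
Adding all 3 inequalities: the left sides telescope to 0, and the right sides sum to 1 + 1 + 0 = 2. So 0 ≥ 2, which is false.

Unsatisfiable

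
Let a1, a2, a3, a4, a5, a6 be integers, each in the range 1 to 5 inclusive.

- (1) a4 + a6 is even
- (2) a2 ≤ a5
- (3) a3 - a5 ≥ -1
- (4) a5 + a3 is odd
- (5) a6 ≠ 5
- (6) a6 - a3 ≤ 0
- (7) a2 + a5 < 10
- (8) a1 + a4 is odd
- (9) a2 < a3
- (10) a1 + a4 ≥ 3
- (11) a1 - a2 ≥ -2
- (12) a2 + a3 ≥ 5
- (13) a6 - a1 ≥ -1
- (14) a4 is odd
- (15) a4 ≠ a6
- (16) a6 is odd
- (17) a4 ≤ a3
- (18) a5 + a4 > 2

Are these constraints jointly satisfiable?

Take a1 = 4, a2 = 3, a3 = 5, a4 = 1, a5 = 4, a6 = 3. Then constraint 3: a3 - a5 = 1; constraint 6: a6 - a3 = -2, and every other listed constraint is also met.

Satisfiable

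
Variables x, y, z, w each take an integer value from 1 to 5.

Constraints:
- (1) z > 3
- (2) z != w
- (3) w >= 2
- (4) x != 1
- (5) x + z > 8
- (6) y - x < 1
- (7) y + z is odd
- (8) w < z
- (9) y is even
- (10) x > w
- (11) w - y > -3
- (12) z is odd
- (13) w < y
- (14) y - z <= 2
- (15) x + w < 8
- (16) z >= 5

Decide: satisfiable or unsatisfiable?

Satisfiable

The assignment x = 5, y = 4, z = 5, w = 2 works:
  constraint 5 holds since x + z = 10.
  constraint 6 holds since y - x = -1.
  constraint 11 holds since w - y = -2.
The rest check out directly.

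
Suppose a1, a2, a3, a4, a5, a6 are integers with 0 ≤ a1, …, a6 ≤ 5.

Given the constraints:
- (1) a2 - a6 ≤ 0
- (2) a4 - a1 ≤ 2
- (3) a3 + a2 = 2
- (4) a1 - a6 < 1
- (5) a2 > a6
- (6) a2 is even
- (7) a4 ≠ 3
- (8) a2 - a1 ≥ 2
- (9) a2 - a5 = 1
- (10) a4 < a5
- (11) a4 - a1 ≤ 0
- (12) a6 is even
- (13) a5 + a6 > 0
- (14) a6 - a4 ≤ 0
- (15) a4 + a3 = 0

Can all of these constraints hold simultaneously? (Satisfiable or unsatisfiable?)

Unsatisfiable

Constraints 1, 8, 11, and 14 give a4 − a6 ≥ 0, a6 − a2 ≥ 0, a2 − a1 ≥ 2, a1 − a4 ≥ 0.
Adding all 4 inequalities: the left sides telescope to 0, and the right sides sum to 0 + 0 + 2 + 0 = 2. So 0 ≥ 2, which is false.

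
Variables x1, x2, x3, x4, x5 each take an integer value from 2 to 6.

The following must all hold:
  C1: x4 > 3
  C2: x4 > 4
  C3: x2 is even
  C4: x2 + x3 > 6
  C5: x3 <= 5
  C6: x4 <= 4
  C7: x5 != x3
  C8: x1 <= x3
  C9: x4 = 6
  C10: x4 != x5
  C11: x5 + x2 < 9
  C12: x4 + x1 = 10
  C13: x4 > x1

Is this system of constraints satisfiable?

From constraint 6: x4 ≤ 4. From constraints 5 and 8: x1 ≤ x3 ≤ 5. Hence x4 + x1 ≤ 9. But constraint 12 requires x4 + x1 = 10, and 10 > 9. Contradiction.

Unsatisfiable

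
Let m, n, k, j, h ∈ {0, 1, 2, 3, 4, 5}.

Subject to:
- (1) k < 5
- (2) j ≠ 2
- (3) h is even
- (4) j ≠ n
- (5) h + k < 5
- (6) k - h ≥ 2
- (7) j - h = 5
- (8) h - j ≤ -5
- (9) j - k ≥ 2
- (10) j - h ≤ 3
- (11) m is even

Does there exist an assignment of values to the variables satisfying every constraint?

Unsatisfiable

Constraints 6, 9, and 10 give k − h ≥ 2, h − j ≥ -3, j − k ≥ 2.
Adding all 3 inequalities: the left sides telescope to 0, and the right sides sum to 2 + (-3) + 2 = 1. So 0 ≥ 1, which is false.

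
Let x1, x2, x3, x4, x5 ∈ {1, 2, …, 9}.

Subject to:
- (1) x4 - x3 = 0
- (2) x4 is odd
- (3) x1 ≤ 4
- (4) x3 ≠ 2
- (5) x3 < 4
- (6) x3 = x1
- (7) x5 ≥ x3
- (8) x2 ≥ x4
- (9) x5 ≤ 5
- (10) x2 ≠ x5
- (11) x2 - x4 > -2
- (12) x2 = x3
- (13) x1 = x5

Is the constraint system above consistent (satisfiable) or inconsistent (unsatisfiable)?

Unsatisfiable

From constraints 6, 12, and 13, x2 = x3 = x1 = x5, so x2 = x5. But constraint 10 says x2 ≠ x5. Contradiction.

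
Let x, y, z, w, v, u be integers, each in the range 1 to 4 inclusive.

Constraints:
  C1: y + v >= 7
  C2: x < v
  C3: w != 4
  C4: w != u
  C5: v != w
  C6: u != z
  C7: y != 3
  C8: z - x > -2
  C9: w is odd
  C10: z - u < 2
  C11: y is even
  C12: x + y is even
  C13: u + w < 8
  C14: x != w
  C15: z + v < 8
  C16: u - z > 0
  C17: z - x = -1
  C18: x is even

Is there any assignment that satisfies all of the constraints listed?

Satisfiable

Take x = 2, y = 4, z = 1, w = 3, v = 4, u = 2. Then constraint 1: y + v = 8; constraint 8: z - x = -1, and every other listed constraint is also met.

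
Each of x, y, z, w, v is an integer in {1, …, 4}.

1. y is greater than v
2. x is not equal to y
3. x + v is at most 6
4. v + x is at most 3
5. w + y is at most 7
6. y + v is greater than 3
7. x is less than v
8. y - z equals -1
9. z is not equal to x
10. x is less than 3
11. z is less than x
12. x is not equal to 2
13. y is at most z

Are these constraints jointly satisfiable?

Constraints 1, 7, 11, and 13 give z < x, x < v, v < y, y ≤ z. Chaining: z < x < v < y ≤ z, which forces z < z — impossible.

Unsatisfiable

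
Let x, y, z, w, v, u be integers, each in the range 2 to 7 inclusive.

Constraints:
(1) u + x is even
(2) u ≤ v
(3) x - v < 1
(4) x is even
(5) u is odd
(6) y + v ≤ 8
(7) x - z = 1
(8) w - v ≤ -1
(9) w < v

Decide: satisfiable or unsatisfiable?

Unsatisfiable

Constraint 5 makes u odd and constraint 4 makes x even, so u + x must be odd. Constraint 1 says u + x is even — contradiction.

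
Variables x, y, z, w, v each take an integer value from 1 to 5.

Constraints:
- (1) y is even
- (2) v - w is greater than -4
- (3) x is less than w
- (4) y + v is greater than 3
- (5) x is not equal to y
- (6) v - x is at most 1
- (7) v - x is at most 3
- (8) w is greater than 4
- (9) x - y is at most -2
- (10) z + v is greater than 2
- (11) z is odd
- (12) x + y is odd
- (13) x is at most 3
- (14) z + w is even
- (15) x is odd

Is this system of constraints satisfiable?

One satisfying assignment is x = 1, y = 4, z = 3, w = 5, v = 2.
For the less obvious constraints — constraint 2: v - w = -3; constraint 4: y + v = 6 — and the others hold by inspection.

Satisfiable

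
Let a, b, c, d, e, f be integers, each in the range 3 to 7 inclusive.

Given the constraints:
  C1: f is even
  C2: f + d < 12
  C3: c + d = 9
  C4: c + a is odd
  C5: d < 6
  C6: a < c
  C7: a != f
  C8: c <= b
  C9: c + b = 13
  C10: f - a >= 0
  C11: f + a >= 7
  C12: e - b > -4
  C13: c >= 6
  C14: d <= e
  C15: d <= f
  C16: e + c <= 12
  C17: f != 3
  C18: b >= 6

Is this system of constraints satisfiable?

Setting (a, b, c, d, e, f) = (3, 7, 6, 3, 6, 6) satisfies everything: constraint 2: f + d = 9; constraint 3: c + d = 9; constraint 9: c + b = 13, and the others follow.

Satisfiable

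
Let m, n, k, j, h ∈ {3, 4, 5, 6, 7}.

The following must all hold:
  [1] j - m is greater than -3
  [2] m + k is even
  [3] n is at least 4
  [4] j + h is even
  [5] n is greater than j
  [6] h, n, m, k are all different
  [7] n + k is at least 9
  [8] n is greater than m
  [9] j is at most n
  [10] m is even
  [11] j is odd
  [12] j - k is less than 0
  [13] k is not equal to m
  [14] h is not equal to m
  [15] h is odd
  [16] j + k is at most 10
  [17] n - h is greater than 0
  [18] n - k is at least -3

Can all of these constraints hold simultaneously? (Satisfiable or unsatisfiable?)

One satisfying assignment is m = 4, n = 5, k = 6, j = 3, h = 3.
For the less obvious constraints — constraint 1: j - m = -1; constraint 7: n + k = 11; constraint 12: j - k = -3 — and the others hold by inspection.

Satisfiable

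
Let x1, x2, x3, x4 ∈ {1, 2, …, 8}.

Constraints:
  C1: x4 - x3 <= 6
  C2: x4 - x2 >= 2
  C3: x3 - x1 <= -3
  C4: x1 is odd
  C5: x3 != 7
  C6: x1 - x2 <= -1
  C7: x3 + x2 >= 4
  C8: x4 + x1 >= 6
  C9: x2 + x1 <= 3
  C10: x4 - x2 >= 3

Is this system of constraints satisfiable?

Constraints 1, 3, 6, and 10 give x2 − x1 ≥ 1, x1 − x3 ≥ 3, x3 − x4 ≥ -6, x4 − x2 ≥ 3.
Adding all 4 inequalities: the left sides telescope to 0, and the right sides sum to 1 + 3 + (-6) + 3 = 1. So 0 ≥ 1, which is false.

Unsatisfiable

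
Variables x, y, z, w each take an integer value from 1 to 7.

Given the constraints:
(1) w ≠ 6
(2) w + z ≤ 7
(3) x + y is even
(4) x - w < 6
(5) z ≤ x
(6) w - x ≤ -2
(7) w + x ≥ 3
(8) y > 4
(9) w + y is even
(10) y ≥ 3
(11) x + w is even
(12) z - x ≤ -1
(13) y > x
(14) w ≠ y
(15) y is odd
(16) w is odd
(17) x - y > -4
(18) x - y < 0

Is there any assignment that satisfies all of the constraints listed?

The assignment x = 5, y = 7, z = 3, w = 1 works:
  constraint 2 holds since w + z = 4.
  constraint 4 holds since x - w = 4.
  constraint 6 holds since w - x = -4.
The rest check out directly.

Satisfiable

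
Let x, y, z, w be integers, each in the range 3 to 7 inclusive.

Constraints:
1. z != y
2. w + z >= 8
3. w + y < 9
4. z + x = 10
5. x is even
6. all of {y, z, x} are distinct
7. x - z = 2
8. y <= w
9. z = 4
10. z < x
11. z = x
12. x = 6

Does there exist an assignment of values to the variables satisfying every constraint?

Constraint 9 fixes z = 4 and constraint 12 fixes x = 6, but constraint 11 requires z = x. Since 4 ≠ 6, contradiction.

Unsatisfiable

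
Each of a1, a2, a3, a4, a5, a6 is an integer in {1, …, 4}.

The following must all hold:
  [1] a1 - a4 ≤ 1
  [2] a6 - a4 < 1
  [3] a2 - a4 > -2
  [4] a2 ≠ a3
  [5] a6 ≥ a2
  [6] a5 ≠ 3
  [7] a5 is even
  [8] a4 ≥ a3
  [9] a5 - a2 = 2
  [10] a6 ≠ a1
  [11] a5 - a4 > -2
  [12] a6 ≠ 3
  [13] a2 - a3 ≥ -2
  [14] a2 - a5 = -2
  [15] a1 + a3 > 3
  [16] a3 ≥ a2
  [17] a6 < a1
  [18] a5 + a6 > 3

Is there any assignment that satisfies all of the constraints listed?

Satisfiable

Take a1 = 3, a2 = 2, a3 = 3, a4 = 3, a5 = 4, a6 = 2. Then constraint 1: a1 - a4 = 0; constraint 2: a6 - a4 = -1, and every other listed constraint is also met.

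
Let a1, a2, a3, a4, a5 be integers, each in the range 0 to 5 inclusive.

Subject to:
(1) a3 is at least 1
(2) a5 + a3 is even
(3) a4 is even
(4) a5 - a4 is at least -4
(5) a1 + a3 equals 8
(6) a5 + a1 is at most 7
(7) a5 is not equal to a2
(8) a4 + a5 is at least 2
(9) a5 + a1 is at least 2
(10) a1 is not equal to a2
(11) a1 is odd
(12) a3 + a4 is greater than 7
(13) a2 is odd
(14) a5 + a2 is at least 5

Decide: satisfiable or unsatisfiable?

Satisfiable

Take a1 = 3, a2 = 5, a3 = 5, a4 = 4, a5 = 1. Then constraint 4: a5 - a4 = -3; constraint 5: a1 + a3 = 8; constraint 6: a5 + a1 = 4, and every other listed constraint is also met.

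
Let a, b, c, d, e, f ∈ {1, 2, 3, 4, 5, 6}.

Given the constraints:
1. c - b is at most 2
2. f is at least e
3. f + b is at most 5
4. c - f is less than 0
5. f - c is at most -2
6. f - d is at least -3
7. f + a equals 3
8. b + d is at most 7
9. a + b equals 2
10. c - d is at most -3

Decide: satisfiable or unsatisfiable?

Constraints 5, 6, and 10 give f − d ≥ -3, d − c ≥ 3, c − f ≥ 2.
Adding all 3 inequalities: the left sides telescope to 0, and the right sides sum to (-3) + 3 + 2 = 2. So 0 ≥ 2, which is false.

Unsatisfiable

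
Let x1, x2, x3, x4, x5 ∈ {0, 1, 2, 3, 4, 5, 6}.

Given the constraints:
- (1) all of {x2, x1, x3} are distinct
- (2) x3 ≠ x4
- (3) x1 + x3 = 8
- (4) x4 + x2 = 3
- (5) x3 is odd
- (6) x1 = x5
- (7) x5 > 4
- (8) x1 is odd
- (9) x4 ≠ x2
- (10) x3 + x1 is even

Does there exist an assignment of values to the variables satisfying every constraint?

One satisfying assignment is x1 = 5, x2 = 1, x3 = 3, x4 = 2, x5 = 5.
For the less obvious constraints — constraint 1: values 1, 5, 3 are distinct; constraint 3: x1 + x3 = 8; constraint 4: x4 + x2 = 3 — and the others hold by inspection.

Satisfiable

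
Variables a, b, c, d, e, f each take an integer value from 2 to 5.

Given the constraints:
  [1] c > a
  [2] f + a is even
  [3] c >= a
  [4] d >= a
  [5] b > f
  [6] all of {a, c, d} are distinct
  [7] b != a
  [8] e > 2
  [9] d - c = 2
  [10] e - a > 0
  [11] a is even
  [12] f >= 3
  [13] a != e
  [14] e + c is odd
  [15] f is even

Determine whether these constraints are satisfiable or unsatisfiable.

Try a = 2, b = 5, c = 3, d = 5, e = 4, f = 4.
Check constraint 6: values 2, 3, 5 are distinct; constraint 9: d - c = 2; constraint 10: e - a = 2. The remaining constraints are straightforward to verify.

Satisfiable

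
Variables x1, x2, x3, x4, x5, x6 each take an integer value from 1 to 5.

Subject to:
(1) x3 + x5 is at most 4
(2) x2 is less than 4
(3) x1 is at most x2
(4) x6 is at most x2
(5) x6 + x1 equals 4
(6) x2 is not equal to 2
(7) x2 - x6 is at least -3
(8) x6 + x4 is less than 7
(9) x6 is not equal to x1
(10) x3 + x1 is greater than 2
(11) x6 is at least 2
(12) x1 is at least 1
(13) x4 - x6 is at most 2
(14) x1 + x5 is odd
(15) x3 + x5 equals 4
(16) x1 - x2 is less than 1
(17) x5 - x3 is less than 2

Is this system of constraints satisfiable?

Satisfiable

One satisfying assignment is x1 = 1, x2 = 3, x3 = 2, x4 = 2, x5 = 2, x6 = 3.
For the less obvious constraints — constraint 1: x3 + x5 = 4; constraint 5: x6 + x1 = 4 — and the others hold by inspection.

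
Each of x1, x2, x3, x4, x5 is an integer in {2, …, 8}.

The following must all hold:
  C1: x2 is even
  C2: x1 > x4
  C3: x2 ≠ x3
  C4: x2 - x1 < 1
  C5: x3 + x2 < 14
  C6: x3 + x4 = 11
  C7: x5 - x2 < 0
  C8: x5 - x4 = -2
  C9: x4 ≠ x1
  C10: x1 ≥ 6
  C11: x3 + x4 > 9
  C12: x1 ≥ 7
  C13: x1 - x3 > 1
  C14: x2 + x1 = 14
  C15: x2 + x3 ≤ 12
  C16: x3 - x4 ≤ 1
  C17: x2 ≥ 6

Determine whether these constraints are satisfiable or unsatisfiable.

Satisfiable

Take x1 = 8, x2 = 6, x3 = 5, x4 = 6, x5 = 4. Then constraint 4: x2 - x1 = -2; constraint 5: x3 + x2 = 11; constraint 6: x3 + x4 = 11, and every other listed constraint is also met.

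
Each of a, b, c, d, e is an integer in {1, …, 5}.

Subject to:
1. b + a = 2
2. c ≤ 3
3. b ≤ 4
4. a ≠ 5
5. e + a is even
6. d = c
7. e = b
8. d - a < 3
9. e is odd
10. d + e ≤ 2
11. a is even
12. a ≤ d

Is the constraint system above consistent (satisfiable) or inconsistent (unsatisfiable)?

Unsatisfiable

Constraint 9 makes e odd and constraint 11 makes a even, so e + a must be odd. Constraint 5 says e + a is even — contradiction.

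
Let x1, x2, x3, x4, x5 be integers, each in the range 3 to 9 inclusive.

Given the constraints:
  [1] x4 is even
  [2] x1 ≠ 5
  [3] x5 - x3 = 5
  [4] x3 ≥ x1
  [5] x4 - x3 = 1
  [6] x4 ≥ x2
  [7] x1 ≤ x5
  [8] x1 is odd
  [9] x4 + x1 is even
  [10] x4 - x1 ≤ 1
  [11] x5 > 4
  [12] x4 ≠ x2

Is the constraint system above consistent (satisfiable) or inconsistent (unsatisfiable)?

Unsatisfiable

Constraint 1 makes x4 even and constraint 8 makes x1 odd, so x4 + x1 must be odd. Constraint 9 says x4 + x1 is even — contradiction.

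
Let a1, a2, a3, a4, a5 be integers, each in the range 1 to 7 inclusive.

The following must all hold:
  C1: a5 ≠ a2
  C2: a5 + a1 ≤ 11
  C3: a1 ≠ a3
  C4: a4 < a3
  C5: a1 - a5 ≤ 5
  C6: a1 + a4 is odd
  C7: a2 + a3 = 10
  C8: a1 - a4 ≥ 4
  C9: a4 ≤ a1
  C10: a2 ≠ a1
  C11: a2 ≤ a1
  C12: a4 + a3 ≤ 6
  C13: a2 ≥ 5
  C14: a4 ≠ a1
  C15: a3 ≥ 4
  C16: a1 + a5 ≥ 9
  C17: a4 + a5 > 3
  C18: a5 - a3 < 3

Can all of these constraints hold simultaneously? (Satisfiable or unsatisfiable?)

Setting (a1, a2, a3, a4, a5) = (7, 6, 4, 2, 4) satisfies everything: constraint 2: a5 + a1 = 11; constraint 5: a1 - a5 = 3; constraint 7: a2 + a3 = 10, and the others follow.

Satisfiable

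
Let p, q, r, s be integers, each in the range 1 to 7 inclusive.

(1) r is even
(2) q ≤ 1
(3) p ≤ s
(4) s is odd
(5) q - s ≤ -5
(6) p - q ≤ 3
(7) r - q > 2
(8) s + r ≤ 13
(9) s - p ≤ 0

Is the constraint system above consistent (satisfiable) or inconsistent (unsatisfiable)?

Unsatisfiable

Constraints 5, 6, and 9 give s − q ≥ 5, q − p ≥ -3, p − s ≥ 0.
Adding all 3 inequalities: the left sides telescope to 0, and the right sides sum to 5 + (-3) + 0 = 2. So 0 ≥ 2, which is false.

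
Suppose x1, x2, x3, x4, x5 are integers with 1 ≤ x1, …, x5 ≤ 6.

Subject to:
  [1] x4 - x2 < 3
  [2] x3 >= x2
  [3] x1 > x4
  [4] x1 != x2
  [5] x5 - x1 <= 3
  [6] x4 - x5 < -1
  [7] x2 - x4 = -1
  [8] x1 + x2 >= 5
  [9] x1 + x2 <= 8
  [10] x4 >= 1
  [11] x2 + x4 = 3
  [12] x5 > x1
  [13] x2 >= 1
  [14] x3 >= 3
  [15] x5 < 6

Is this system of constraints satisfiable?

Setting (x1, x2, x3, x4, x5) = (4, 1, 3, 2, 5) satisfies everything: constraint 1: x4 - x2 = 1; constraint 5: x5 - x1 = 1, and the others follow.

Satisfiable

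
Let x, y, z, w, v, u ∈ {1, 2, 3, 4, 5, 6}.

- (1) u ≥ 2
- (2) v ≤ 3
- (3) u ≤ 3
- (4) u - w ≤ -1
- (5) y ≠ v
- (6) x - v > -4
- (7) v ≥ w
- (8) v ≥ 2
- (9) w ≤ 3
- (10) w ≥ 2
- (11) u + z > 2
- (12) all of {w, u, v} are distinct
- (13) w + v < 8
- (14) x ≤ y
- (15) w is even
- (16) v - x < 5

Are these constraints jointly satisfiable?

Constraints 1, 2, 3, 8, 9, and 10 confine each of w, u, v to the 2 values {2, 3}.
Constraint 12 requires all 3 of them to be distinct, but only 2 values are available — impossible by the pigeonhole principle.

Unsatisfiable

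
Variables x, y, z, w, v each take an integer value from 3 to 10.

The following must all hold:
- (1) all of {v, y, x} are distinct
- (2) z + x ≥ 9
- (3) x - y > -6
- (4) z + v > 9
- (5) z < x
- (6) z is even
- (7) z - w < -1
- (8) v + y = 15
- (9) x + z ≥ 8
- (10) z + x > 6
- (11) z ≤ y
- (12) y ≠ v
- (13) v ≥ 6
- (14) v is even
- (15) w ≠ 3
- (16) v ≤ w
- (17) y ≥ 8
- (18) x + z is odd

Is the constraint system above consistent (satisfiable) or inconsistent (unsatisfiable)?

Setting (x, y, z, w, v) = (5, 9, 4, 7, 6) satisfies everything: constraint 2: z + x = 9; constraint 3: x - y = -4, and the others follow.

Satisfiable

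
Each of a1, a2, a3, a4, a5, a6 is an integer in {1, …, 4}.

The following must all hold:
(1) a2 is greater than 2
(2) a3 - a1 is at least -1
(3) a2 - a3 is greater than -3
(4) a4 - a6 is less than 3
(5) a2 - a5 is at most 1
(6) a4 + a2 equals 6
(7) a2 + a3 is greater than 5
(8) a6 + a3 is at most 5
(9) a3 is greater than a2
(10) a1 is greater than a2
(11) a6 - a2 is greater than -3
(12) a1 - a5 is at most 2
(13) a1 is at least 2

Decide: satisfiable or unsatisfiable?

Satisfiable

One satisfying assignment is a1 = 4, a2 = 3, a3 = 4, a4 = 3, a5 = 3, a6 = 1.
For the less obvious constraints — constraint 2: a3 - a1 = 0; constraint 3: a2 - a3 = -1; constraint 4: a4 - a6 = 2 — and the others hold by inspection.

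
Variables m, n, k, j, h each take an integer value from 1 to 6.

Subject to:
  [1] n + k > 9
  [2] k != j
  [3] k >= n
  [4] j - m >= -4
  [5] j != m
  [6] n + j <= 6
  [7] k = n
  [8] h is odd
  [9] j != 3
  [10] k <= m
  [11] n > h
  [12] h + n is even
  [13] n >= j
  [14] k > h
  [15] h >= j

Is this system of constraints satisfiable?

One satisfying assignment is m = 5, n = 5, k = 5, j = 1, h = 1.
For the less obvious constraints — constraint 1: n + k = 10; constraint 4: j - m = -4; constraint 6: n + j = 6 — and the others hold by inspection.

Satisfiable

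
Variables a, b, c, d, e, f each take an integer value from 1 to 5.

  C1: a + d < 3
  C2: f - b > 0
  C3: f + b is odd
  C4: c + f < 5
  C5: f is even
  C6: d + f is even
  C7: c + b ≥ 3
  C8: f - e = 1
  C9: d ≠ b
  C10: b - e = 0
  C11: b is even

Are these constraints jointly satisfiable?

Unsatisfiable

Constraint 5 makes f even and constraint 11 makes b even, so f + b must be even. Constraint 3 says f + b is odd — contradiction.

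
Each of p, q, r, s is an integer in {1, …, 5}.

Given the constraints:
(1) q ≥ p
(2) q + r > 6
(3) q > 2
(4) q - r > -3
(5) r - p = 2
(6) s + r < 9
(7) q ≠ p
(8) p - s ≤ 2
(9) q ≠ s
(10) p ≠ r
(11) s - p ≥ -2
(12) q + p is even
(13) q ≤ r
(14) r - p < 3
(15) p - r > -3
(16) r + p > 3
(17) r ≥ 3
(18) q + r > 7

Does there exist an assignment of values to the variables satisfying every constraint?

Satisfiable

The assignment p = 2, q = 4, r = 4, s = 2 works:
  constraint 2 holds since q + r = 8.
  constraint 4 holds since q - r = 0.
The rest check out directly.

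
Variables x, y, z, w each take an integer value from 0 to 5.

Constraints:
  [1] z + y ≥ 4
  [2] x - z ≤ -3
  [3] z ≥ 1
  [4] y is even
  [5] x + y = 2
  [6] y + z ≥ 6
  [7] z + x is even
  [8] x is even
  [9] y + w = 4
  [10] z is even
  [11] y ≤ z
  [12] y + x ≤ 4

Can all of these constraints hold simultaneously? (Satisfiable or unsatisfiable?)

Satisfiable

The assignment x = 0, y = 2, z = 4, w = 2 works:
  constraint 1 holds since z + y = 6.
  constraint 2 holds since x - z = -4.
  constraint 5 holds since x + y = 2.
The rest check out directly.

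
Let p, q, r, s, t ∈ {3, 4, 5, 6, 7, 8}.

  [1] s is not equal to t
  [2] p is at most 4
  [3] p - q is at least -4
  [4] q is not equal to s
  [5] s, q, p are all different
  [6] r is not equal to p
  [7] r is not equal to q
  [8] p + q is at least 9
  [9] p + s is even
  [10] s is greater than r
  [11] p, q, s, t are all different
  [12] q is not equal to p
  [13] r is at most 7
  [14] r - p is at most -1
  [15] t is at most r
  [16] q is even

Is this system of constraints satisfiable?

The assignment p = 4, q = 8, r = 3, s = 6, t = 3 works:
  constraint 3 holds since p - q = -4.
  constraint 8 holds since p + q = 12.
The rest check out directly.

Satisfiable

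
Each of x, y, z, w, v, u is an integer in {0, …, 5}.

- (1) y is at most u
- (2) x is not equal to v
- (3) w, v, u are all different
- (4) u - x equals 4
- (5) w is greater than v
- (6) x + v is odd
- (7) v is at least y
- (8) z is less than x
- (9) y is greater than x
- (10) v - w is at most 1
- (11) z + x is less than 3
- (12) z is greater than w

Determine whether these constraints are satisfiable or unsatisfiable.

Constraints 5, 7, 8, 9, and 12 give w < z, z < x, x < y, y ≤ v, v < w. Chaining: w < z < x < y ≤ v < w, which forces w < w — impossible.

Unsatisfiable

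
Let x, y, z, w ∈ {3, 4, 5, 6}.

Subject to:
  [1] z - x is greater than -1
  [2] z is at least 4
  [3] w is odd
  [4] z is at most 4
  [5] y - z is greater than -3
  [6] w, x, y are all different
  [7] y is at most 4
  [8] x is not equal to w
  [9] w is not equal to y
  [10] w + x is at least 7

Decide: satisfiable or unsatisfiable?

Satisfiable

Take x = 4, y = 3, z = 4, w = 5. Then constraint 1: z - x = 0; constraint 5: y - z = -1; constraint 10: w + x = 9, and every other listed constraint is also met.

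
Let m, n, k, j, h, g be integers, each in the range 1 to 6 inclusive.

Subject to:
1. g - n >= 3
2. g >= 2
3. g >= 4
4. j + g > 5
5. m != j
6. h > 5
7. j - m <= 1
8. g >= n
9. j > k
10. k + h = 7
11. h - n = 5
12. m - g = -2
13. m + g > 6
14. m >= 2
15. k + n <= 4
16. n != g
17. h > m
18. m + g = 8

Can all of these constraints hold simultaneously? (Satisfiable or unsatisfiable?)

Try m = 3, n = 1, k = 1, j = 2, h = 6, g = 5.
Check constraint 1: g - n = 4; constraint 4: j + g = 7. The remaining constraints are straightforward to verify.

Satisfiable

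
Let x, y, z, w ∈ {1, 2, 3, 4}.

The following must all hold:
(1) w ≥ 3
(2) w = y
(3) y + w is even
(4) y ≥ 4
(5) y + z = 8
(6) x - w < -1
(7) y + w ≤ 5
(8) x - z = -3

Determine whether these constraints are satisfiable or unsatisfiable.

Unsatisfiable

From constraint 4: y ≥ 4. From constraint 1: w ≥ 3. Hence y + w ≥ 7. But constraint 7 requires y + w ≤ 5, and 5 < 7. Contradiction.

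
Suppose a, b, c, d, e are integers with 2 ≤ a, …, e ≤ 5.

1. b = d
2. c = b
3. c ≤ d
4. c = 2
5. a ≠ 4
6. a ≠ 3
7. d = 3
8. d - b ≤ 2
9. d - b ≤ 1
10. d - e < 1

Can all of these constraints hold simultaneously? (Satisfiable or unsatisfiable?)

Constraint 4 fixes c = 2 and constraint 7 fixes d = 3. Constraints 1 and 2 give c = b = d, so c = d. But 2 ≠ 3 — contradiction.

Unsatisfiable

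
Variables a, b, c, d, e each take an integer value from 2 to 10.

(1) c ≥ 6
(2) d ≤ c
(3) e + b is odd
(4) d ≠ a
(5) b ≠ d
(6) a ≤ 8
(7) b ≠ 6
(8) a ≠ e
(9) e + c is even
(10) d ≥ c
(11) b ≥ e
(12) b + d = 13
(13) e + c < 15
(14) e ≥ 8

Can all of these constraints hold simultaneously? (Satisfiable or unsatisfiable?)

From constraints 11 and 14: b ≥ e ≥ 8. From constraints 1 and 10: d ≥ c ≥ 6. Hence b + d ≥ 14. But constraint 12 requires b + d = 13, and 13 < 14. Contradiction.

Unsatisfiable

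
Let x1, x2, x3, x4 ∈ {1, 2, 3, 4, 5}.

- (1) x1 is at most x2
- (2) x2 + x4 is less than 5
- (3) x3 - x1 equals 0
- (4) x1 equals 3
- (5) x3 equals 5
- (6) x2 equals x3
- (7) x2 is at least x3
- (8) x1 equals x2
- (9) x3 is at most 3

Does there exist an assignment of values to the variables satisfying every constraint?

Unsatisfiable

Constraint 4 fixes x1 = 3 and constraint 5 fixes x3 = 5. Constraints 6 and 8 give x1 = x2 = x3, so x1 = x3. But 3 ≠ 5 — contradiction.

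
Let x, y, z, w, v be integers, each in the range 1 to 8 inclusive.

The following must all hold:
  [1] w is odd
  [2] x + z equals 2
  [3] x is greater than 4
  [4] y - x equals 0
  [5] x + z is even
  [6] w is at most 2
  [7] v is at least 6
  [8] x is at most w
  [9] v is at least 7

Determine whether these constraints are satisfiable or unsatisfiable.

From constraint 3: x ≥ 5. From constraints 6 and 8: x ≤ w and w ≤ 2, so x ≤ 2. But 2 < 5, so no value of x works.

Unsatisfiable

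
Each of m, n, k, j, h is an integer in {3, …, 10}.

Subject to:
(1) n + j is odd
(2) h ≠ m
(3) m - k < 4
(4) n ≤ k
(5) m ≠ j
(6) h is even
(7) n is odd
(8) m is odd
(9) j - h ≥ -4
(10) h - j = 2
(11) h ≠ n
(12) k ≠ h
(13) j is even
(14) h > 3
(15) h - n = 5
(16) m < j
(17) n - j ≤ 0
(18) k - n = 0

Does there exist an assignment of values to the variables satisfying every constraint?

One satisfying assignment is m = 7, n = 5, k = 5, j = 8, h = 10.
For the less obvious constraints — constraint 3: m - k = 2; constraint 9: j - h = -2; constraint 10: h - j = 2 — and the others hold by inspection.

Satisfiable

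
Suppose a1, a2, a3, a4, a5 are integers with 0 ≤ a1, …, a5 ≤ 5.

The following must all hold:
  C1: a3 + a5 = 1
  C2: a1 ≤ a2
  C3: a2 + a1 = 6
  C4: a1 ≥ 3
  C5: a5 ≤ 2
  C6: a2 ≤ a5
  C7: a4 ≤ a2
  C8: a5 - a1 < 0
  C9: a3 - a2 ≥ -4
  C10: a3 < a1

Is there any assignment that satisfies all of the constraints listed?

Unsatisfiable

From constraints 2 and 4: a2 ≥ a1 and a1 ≥ 3, so a2 ≥ 3. From constraints 5 and 6: a2 ≤ a5 and a5 ≤ 2, so a2 ≤ 2. But 2 < 3, so no value of a2 works.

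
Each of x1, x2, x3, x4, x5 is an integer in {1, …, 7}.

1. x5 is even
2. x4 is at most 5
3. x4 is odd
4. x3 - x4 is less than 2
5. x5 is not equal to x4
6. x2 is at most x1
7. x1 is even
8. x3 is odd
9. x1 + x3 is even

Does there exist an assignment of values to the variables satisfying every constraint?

Unsatisfiable

Constraint 7 makes x1 even and constraint 8 makes x3 odd, so x1 + x3 must be odd. Constraint 9 says x1 + x3 is even — contradiction.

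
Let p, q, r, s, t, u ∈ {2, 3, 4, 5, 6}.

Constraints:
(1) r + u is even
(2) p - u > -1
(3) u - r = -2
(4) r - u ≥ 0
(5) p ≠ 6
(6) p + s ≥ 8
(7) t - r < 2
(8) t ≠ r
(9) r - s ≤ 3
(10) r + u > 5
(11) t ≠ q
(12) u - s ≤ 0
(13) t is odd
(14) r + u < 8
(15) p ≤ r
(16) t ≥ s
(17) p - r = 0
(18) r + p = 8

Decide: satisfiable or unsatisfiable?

Satisfiable

The assignment p = 4, q = 2, r = 4, s = 4, t = 5, u = 2 works:
  constraint 2 holds since p - u = 2.
  constraint 3 holds since u - r = -2.
The rest check out directly.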